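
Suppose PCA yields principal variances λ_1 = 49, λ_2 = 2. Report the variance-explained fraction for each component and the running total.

Step 1 — total variance = trace(Sigma) = Σ λ_i = 49 + 2 = 51.

Step 2 — fraction explained by component i = λ_i / Σ λ:
  PC1: 49/51 = 0.9608
  PC2: 2/51 = 0.0392

Step 3 — cumulative fraction after k components = (λ_1 + ... + λ_k) / Σ λ:
  k = 1: 49/51 = 0.9608
  k = 2: (49 + 2)/51 = 51/51 = 1

Summary (fraction, with percent):

explained: PC1 0.9608 (96.08%), PC2 0.0392 (3.92%);  cumulative: 0.9608, 1


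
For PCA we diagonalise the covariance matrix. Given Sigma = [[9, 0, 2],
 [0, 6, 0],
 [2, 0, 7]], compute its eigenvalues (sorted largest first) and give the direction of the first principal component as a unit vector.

Step 1 — characteristic polynomial p(λ) = det(λI - Sigma) = λ³ - tr·λ² + c_1·λ - det, where tr = trace, c_1 = sum of the principal 2×2 minors, det = det(Sigma):
  tr = 9 + 6 + 7 = 22,
  c_1 = (9·6 - (0)²) + (9·7 - (2)²) + (6·7 - (0)²) = 54 + 59 + 42 = 155,
  det = 9·(6·7 - (0)²) - (0)·((0)·7 - (0)·(2)) + (2)·((0)·(0) - 6·(2)) = 9·(42) - (0)·(0) + (2)·(-12) = 354.
  So p(λ) = λ³ - 22λ² + 155λ - 354.
Step 2 — look for an integer root (rational root theorem: any rational root is an integer divisor of 354). Testing λ = 6:
  p(6) = 216 - 792 + 930 - 354 = 0  ✓
  Dividing out (λ - 6): p(λ) = (λ - 6)(λ² - 16λ + 59).
Step 3 — remaining eigenvalues from the quadratic λ² - 16λ + 59 = 0:
  Δ = 16² - 4·59 = 256 - 236 = 20,  λ = (16 ± √20)/2 = (16 ± 4.4721)/2 ≈ 10.2361 or 5.7639.
  Sorted: λ_1 = 10.2361,  λ_2 = 6,  λ_3 = 5.7639  (check: sum = 22 = tr ✓).

Step 4 — unit eigenvector for λ_1 ≈ 10.2361: v spans the null space of (Sigma - λ_1 I), whose rows are
  r_1 = (-1.2361, 0, 2),  r_2 = (0, -4.2361, 0),  r_3 = (2, 0, -3.2361).
  v is orthogonal to every row, so take v ∝ r_1 × r_2 = ((0)·(0) - (2)·(-4.2361), (2)·(0) - (-1.2361)·(0), (-1.2361)·(-4.2361) - (0)·(0)) ≈ (8.4721, 0, 5.2361).
  Let u = (8.4721, 0, 5.2361).
  ||u|| = √((8.4721)² + (0)² + (5.2361)²) = √(99.1935) ≈ 9.9596,  v_1 = u/||u|| ≈ (0.8507, 0, 0.5257) (||v_1|| = 1).

λ_1 = 10.2361,  λ_2 = 6,  λ_3 = 5.7639;  v_1 ≈ (0.8507, 0, 0.5257)


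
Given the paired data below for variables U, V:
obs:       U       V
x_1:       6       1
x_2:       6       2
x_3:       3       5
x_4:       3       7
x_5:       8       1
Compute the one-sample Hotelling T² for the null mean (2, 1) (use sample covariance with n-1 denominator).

Step 1 — sample mean vector:
  mean(U) = (6 + 6 + 3 + 3 + 8) / 5 = 26/5 = 5.2
  mean(V) = (1 + 2 + 5 + 7 + 1) / 5 = 16/5 = 3.2
  x̄ = (5.2, 3.2),  deviation x̄ - mu_0 = (5.2, 3.2) - (2, 1) = (3.2, 2.2).

Step 2 — sample covariance matrix, S[i,j] = (1/(n-1)) · Σ_k (x_{k,i} - mean_i) · (x_{k,j} - mean_j), divisor n-1 = 4:
  S[U,U] = ((0.8)·(0.8) + (0.8)·(0.8) + (-2.2)·(-2.2) + (-2.2)·(-2.2) + (2.8)·(2.8)) / 4 = 18.8/4 = 4.7
  S[U,V] = ((0.8)·(-2.2) + (0.8)·(-1.2) + (-2.2)·(1.8) + (-2.2)·(3.8) + (2.8)·(-2.2)) / 4 = -21.2/4 = -5.3
  S[V,V] = ((-2.2)·(-2.2) + (-1.2)·(-1.2) + (1.8)·(1.8) + (3.8)·(3.8) + (-2.2)·(-2.2)) / 4 = 28.8/4 = 7.2
  S = [[4.7, -5.3],
 [-5.3, 7.2]].

Step 3 — invert S. det(S) = 4.7·7.2 - (-5.3)² = 5.75.
  S^{-1} = (1/det) · [[d, -b], [-b, a]] = [[1.2522, 0.9217],
 [0.9217, 0.8174]].

Step 4 — quadratic form (x̄ - mu_0)^T · S^{-1} · (x̄ - mu_0):
  S^{-1} · (x̄ - mu_0) = (6.0348, 4.7478),
  (x̄ - mu_0)^T · [...] = (3.2)·(6.0348) + (2.2)·(4.7478) = 29.7565.

Step 5 — scale by n: T² = 5 · 29.7565 = 148.7826.

T² ≈ 148.7826


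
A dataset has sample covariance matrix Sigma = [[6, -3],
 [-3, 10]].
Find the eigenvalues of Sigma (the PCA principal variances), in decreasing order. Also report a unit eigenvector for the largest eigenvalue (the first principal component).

Step 1 — characteristic polynomial of 2×2 Sigma:
  det(Sigma - λI) = λ² - trace · λ + det = 0.
  trace = 6 + 10 = 16, det = 6·10 - (-3)² = 51.
Step 2 — discriminant:
  Δ = trace² - 4·det = 256 - 204 = 52.
Step 3 — eigenvalues:
  λ = (trace ± √Δ)/2 = (16 ± 7.2111)/2,
  λ_1 = 11.6056,  λ_2 = 4.3944.

Step 4 — unit eigenvector for λ_1: solve (Sigma - λ_1 I)v = 0. First row:
  (6 - 11.6056)·v_x + (-3)·v_y = 0, i.e. (-5.6056)·v_x + (-3)·v_y = 0,
  so v ∝ (b, λ_1 - a) = (-3, 5.6056); multiply by -1 so the first entry is positive: u = (3, -5.6056).
  ||u|| = √((3)² + (-5.6056)²) = √(40.4222) ≈ 6.3578,
  v_1 = u/||u|| ≈ (0.4719, -0.8817) (||v_1|| = 1).

λ_1 = 11.6056,  λ_2 = 4.3944;  v_1 ≈ (0.4719, -0.8817)


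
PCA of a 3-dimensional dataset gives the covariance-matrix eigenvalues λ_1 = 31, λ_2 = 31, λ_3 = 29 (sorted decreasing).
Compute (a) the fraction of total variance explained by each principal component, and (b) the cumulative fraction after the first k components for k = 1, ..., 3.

Step 1 — total variance = trace(Sigma) = Σ λ_i = 31 + 31 + 29 = 91.

Step 2 — fraction explained by component i = λ_i / Σ λ:
  PC1: 31/91 = 0.3407
  PC2: 31/91 = 0.3407
  PC3: 29/91 = 0.3187

Step 3 — cumulative fraction after k components = (λ_1 + ... + λ_k) / Σ λ:
  k = 1: 31/91 = 0.3407
  k = 2: (31 + 31)/91 = 62/91 = 0.6813
  k = 3: (31 + 31 + 29)/91 = 91/91 = 1

Summary (fraction, with percent):

explained: PC1 0.3407 (34.07%), PC2 0.3407 (34.07%), PC3 0.3187 (31.87%);  cumulative: 0.3407, 0.6813, 1


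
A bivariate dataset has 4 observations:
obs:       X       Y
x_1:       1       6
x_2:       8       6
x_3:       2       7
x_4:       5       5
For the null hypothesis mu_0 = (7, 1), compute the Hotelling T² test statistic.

Step 1 — sample mean vector:
  mean(X) = (1 + 8 + 2 + 5) / 4 = 16/4 = 4
  mean(Y) = (6 + 6 + 7 + 5) / 4 = 24/4 = 6
  x̄ = (4, 6),  deviation x̄ - mu_0 = (4, 6) - (7, 1) = (-3, 5).

Step 2 — sample covariance matrix, S[i,j] = (1/(n-1)) · Σ_k (x_{k,i} - mean_i) · (x_{k,j} - mean_j), divisor n-1 = 3:
  S[X,X] = ((-3)·(-3) + (4)·(4) + (-2)·(-2) + (1)·(1)) / 3 = 30/3 = 10
  S[X,Y] = ((-3)·(0) + (4)·(0) + (-2)·(1) + (1)·(-1)) / 3 = -3/3 = -1
  S[Y,Y] = ((0)·(0) + (0)·(0) + (1)·(1) + (-1)·(-1)) / 3 = 2/3 = 0.6667
  S = [[10, -1],
 [-1, 0.6667]].

Step 3 — invert S. det(S) = 10·0.6667 - (-1)² = 5.6667.
  S^{-1} = (1/det) · [[d, -b], [-b, a]] = [[0.1176, 0.1765],
 [0.1765, 1.7647]].

Step 4 — quadratic form (x̄ - mu_0)^T · S^{-1} · (x̄ - mu_0):
  S^{-1} · (x̄ - mu_0) = (0.5294, 8.2941),
  (x̄ - mu_0)^T · [...] = (-3)·(0.5294) + (5)·(8.2941) = 39.8824.

Step 5 — scale by n: T² = 4 · 39.8824 = 159.5294.

T² ≈ 159.5294


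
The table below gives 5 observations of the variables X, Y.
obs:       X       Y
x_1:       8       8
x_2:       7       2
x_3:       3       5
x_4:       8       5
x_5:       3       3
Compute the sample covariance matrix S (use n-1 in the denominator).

Step 1 — column means:
  mean(X) = (8 + 7 + 3 + 8 + 3) / 5 = 29/5 = 5.8
  mean(Y) = (8 + 2 + 5 + 5 + 3) / 5 = 23/5 = 4.6

Step 2 — sample covariance S[i,j] = (1/(n-1)) · Σ_k (x_{k,i} - mean_i) · (x_{k,j} - mean_j), with n-1 = 4.
  S[X,X] = ((2.2)·(2.2) + (1.2)·(1.2) + (-2.8)·(-2.8) + (2.2)·(2.2) + (-2.8)·(-2.8)) / 4 = 26.8/4 = 6.7
  S[X,Y] = ((2.2)·(3.4) + (1.2)·(-2.6) + (-2.8)·(0.4) + (2.2)·(0.4) + (-2.8)·(-1.6)) / 4 = 8.6/4 = 2.15
  S[Y,Y] = ((3.4)·(3.4) + (-2.6)·(-2.6) + (0.4)·(0.4) + (0.4)·(0.4) + (-1.6)·(-1.6)) / 4 = 21.2/4 = 5.3

S is symmetric (S[j,i] = S[i,j]). Assembling:

S = [[6.7, 2.15],
 [2.15, 5.3]]


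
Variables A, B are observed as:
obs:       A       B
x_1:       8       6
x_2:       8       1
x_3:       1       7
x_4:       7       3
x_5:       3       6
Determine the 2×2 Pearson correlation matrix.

Step 1 — column means:
  mean(A) = (8 + 8 + 1 + 7 + 3) / 5 = 27/5 = 5.4
  mean(B) = (6 + 1 + 7 + 3 + 6) / 5 = 23/5 = 4.6

Step 2 — sample variances and covariances s[i,j] = (1/(n-1)) · Σ_k (x_{k,i} - mean_i) · (x_{k,j} - mean_j), with n-1 = 4:
  s[A,A] = ((2.6)·(2.6) + (2.6)·(2.6) + (-4.4)·(-4.4) + (1.6)·(1.6) + (-2.4)·(-2.4)) / 4 = 41.2/4 = 10.3
  s[A,B] = ((2.6)·(1.4) + (2.6)·(-3.6) + (-4.4)·(2.4) + (1.6)·(-1.6) + (-2.4)·(1.4)) / 4 = -22.2/4 = -5.55
  s[B,B] = ((1.4)·(1.4) + (-3.6)·(-3.6) + (2.4)·(2.4) + (-1.6)·(-1.6) + (1.4)·(1.4)) / 4 = 25.2/4 = 6.3
  Sample standard deviations s_i = √(s[i,i]):
  s(A) = √(10.3) = 3.2094
  s(B) = √(6.3) = 2.51

Step 3 — r_{ij} = s_{ij} / (s_i · s_j):
  r[A,A] = 1 (diagonal).
  r[A,B] = -5.55 / (3.2094 · 2.51) = -5.55 / 8.0554 = -0.689
  r[B,B] = 1 (diagonal).

R is symmetric with unit diagonal. Assembling:

R = [[1, -0.689],
 [-0.689, 1]]


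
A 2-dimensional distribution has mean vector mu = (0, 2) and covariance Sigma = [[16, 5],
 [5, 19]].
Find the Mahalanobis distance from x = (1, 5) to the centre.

Step 1 — centre the observation: (x - mu) = (1, 3).

Step 2 — invert Sigma. det(Sigma) = 16·19 - (5)² = 279.
  Sigma^{-1} = (1/det) · [[d, -b], [-b, a]] = [[0.0681, -0.0179],
 [-0.0179, 0.0573]].

Step 3 — form the quadratic (x - mu)^T · Sigma^{-1} · (x - mu):
  Sigma^{-1} · (x - mu) = (0.0143, 0.1541).
  (x - mu)^T · [Sigma^{-1} · (x - mu)] = (1)·(0.0143) + (3)·(0.1541) = 0.4767.

Step 4 — take square root: d = √(0.4767) ≈ 0.6904.

d(x, mu) = √(0.4767) ≈ 0.6904


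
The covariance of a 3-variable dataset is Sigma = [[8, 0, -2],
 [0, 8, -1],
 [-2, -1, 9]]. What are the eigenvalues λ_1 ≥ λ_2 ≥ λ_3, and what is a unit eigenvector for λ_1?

Step 1 — characteristic polynomial p(λ) = det(λI - Sigma) = λ³ - tr·λ² + c_1·λ - det, where tr = trace, c_1 = sum of the principal 2×2 minors, det = det(Sigma):
  tr = 8 + 8 + 9 = 25,
  c_1 = (8·8 - (0)²) + (8·9 - (-2)²) + (8·9 - (-1)²) = 64 + 68 + 71 = 203,
  det = 8·(8·9 - (-1)²) - (0)·((0)·9 - (-1)·(-2)) + (-2)·((0)·(-1) - 8·(-2)) = 8·(71) - (0)·(-2) + (-2)·(16) = 536.
  So p(λ) = λ³ - 25λ² + 203λ - 536.
Step 2 — look for an integer root (rational root theorem: any rational root is an integer divisor of 536). Testing λ = 8:
  p(8) = 512 - 1600 + 1624 - 536 = 0  ✓
  Dividing out (λ - 8): p(λ) = (λ - 8)(λ² - 17λ + 67).
Step 3 — remaining eigenvalues from the quadratic λ² - 17λ + 67 = 0:
  Δ = 17² - 4·67 = 289 - 268 = 21,  λ = (17 ± √21)/2 = (17 ± 4.5826)/2 ≈ 10.7913 or 6.2087.
  Sorted: λ_1 = 10.7913,  λ_2 = 8,  λ_3 = 6.2087  (check: sum = 25 = tr ✓).

Step 4 — unit eigenvector for λ_1 ≈ 10.7913: v spans the null space of (Sigma - λ_1 I), whose rows are
  r_1 = (-2.7913, 0, -2),  r_2 = (0, -2.7913, -1),  r_3 = (-2, -1, -1.7913).
  v is orthogonal to every row, so take v ∝ r_1 × r_2 = ((0)·(-1) - (-2)·(-2.7913), (-2)·(0) - (-2.7913)·(-1), (-2.7913)·(-2.7913) - (0)·(0)) ≈ (-5.5826, -2.7913, 7.7913).
  Rescale (multiply by -1 so the first nonzero entry is positive): u = (5.5826, 2.7913, -7.7913).
  ||u|| = √((5.5826)² + (2.7913)² + (-7.7913)²) = √(99.6606) ≈ 9.983,  v_1 = u/||u|| ≈ (0.5592, 0.2796, -0.7805) (||v_1|| = 1).

λ_1 = 10.7913,  λ_2 = 8,  λ_3 = 6.2087;  v_1 ≈ (0.5592, 0.2796, -0.7805)


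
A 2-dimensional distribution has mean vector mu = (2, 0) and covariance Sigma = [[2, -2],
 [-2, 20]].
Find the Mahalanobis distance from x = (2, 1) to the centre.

Step 1 — centre the observation: (x - mu) = (0, 1).

Step 2 — invert Sigma. det(Sigma) = 2·20 - (-2)² = 36.
  Sigma^{-1} = (1/det) · [[d, -b], [-b, a]] = [[0.5556, 0.0556],
 [0.0556, 0.0556]].

Step 3 — form the quadratic (x - mu)^T · Sigma^{-1} · (x - mu):
  Sigma^{-1} · (x - mu) = (0.0556, 0.0556).
  (x - mu)^T · [Sigma^{-1} · (x - mu)] = (0)·(0.0556) + (1)·(0.0556) = 0.0556.

Step 4 — take square root: d = √(0.0556) ≈ 0.2357.

d(x, mu) = √(0.0556) ≈ 0.2357


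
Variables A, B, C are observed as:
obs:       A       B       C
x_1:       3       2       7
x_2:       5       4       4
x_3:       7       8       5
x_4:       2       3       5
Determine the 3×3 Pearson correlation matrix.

Step 1 — column means:
  mean(A) = (3 + 5 + 7 + 2) / 4 = 17/4 = 4.25
  mean(B) = (2 + 4 + 8 + 3) / 4 = 17/4 = 4.25
  mean(C) = (7 + 4 + 5 + 5) / 4 = 21/4 = 5.25

Step 2 — sample variances and covariances s[i,j] = (1/(n-1)) · Σ_k (x_{k,i} - mean_i) · (x_{k,j} - mean_j), with n-1 = 3:
  s[A,A] = ((-1.25)·(-1.25) + (0.75)·(0.75) + (2.75)·(2.75) + (-2.25)·(-2.25)) / 3 = 14.75/3 = 4.9167
  s[A,B] = ((-1.25)·(-2.25) + (0.75)·(-0.25) + (2.75)·(3.75) + (-2.25)·(-1.25)) / 3 = 15.75/3 = 5.25
  s[A,C] = ((-1.25)·(1.75) + (0.75)·(-1.25) + (2.75)·(-0.25) + (-2.25)·(-0.25)) / 3 = -3.25/3 = -1.0833
  s[B,B] = ((-2.25)·(-2.25) + (-0.25)·(-0.25) + (3.75)·(3.75) + (-1.25)·(-1.25)) / 3 = 20.75/3 = 6.9167
  s[B,C] = ((-2.25)·(1.75) + (-0.25)·(-1.25) + (3.75)·(-0.25) + (-1.25)·(-0.25)) / 3 = -4.25/3 = -1.4167
  s[C,C] = ((1.75)·(1.75) + (-1.25)·(-1.25) + (-0.25)·(-0.25) + (-0.25)·(-0.25)) / 3 = 4.75/3 = 1.5833
  Sample standard deviations s_i = √(s[i,i]):
  s(A) = √(4.9167) = 2.2174
  s(B) = √(6.9167) = 2.63
  s(C) = √(1.5833) = 1.2583

Step 3 — r_{ij} = s_{ij} / (s_i · s_j):
  r[A,A] = 1 (diagonal).
  r[A,B] = 5.25 / (2.2174 · 2.63) = 5.25 / 5.8315 = 0.9003
  r[A,C] = -1.0833 / (2.2174 · 1.2583) = -1.0833 / 2.7901 = -0.3883
  r[B,B] = 1 (diagonal).
  r[B,C] = -1.4167 / (2.63 · 1.2583) = -1.4167 / 3.3093 = -0.4281
  r[C,C] = 1 (diagonal).

R is symmetric with unit diagonal. Assembling:

R = [[1, 0.9003, -0.3883],
 [0.9003, 1, -0.4281],
 [-0.3883, -0.4281, 1]]


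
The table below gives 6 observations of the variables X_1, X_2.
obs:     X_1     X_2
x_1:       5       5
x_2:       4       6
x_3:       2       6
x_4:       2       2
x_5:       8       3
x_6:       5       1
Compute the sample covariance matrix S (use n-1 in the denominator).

Step 1 — column means:
  mean(X_1) = (5 + 4 + 2 + 2 + 8 + 5) / 6 = 26/6 = 4.3333
  mean(X_2) = (5 + 6 + 6 + 2 + 3 + 1) / 6 = 23/6 = 3.8333

Step 2 — sample covariance S[i,j] = (1/(n-1)) · Σ_k (x_{k,i} - mean_i) · (x_{k,j} - mean_j), with n-1 = 5.
  S[X_1,X_1] = ((0.6667)·(0.6667) + (-0.3333)·(-0.3333) + (-2.3333)·(-2.3333) + (-2.3333)·(-2.3333) + (3.6667)·(3.6667) + (0.6667)·(0.6667)) / 5 = 25.3333/5 = 5.0667
  S[X_1,X_2] = ((0.6667)·(1.1667) + (-0.3333)·(2.1667) + (-2.3333)·(2.1667) + (-2.3333)·(-1.8333) + (3.6667)·(-0.8333) + (0.6667)·(-2.8333)) / 5 = -5.6667/5 = -1.1333
  S[X_2,X_2] = ((1.1667)·(1.1667) + (2.1667)·(2.1667) + (2.1667)·(2.1667) + (-1.8333)·(-1.8333) + (-0.8333)·(-0.8333) + (-2.8333)·(-2.8333)) / 5 = 22.8333/5 = 4.5667

S is symmetric (S[j,i] = S[i,j]). Assembling:

S = [[5.0667, -1.1333],
 [-1.1333, 4.5667]]


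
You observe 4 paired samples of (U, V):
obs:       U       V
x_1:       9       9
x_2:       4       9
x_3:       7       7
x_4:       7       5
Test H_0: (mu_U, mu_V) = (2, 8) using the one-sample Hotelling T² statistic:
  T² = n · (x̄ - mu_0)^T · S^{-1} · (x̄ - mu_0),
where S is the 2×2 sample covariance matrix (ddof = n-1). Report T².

Step 1 — sample mean vector:
  mean(U) = (9 + 4 + 7 + 7) / 4 = 27/4 = 6.75
  mean(V) = (9 + 9 + 7 + 5) / 4 = 30/4 = 7.5
  x̄ = (6.75, 7.5),  deviation x̄ - mu_0 = (6.75, 7.5) - (2, 8) = (4.75, -0.5).

Step 2 — sample covariance matrix, S[i,j] = (1/(n-1)) · Σ_k (x_{k,i} - mean_i) · (x_{k,j} - mean_j), divisor n-1 = 3:
  S[U,U] = ((2.25)·(2.25) + (-2.75)·(-2.75) + (0.25)·(0.25) + (0.25)·(0.25)) / 3 = 12.75/3 = 4.25
  S[U,V] = ((2.25)·(1.5) + (-2.75)·(1.5) + (0.25)·(-0.5) + (0.25)·(-2.5)) / 3 = -1.5/3 = -0.5
  S[V,V] = ((1.5)·(1.5) + (1.5)·(1.5) + (-0.5)·(-0.5) + (-2.5)·(-2.5)) / 3 = 11/3 = 3.6667
  S = [[4.25, -0.5],
 [-0.5, 3.6667]].

Step 3 — invert S. det(S) = 4.25·3.6667 - (-0.5)² = 15.3333.
  S^{-1} = (1/det) · [[d, -b], [-b, a]] = [[0.2391, 0.0326],
 [0.0326, 0.2772]].

Step 4 — quadratic form (x̄ - mu_0)^T · S^{-1} · (x̄ - mu_0):
  S^{-1} · (x̄ - mu_0) = (1.1196, 0.0163),
  (x̄ - mu_0)^T · [...] = (4.75)·(1.1196) + (-0.5)·(0.0163) = 5.3098.

Step 5 — scale by n: T² = 4 · 5.3098 = 21.2391.

T² ≈ 21.2391


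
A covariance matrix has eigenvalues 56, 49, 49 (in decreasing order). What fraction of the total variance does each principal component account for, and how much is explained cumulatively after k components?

Step 1 — total variance = trace(Sigma) = Σ λ_i = 56 + 49 + 49 = 154.

Step 2 — fraction explained by component i = λ_i / Σ λ:
  PC1: 56/154 = 0.3636
  PC2: 49/154 = 0.3182
  PC3: 49/154 = 0.3182

Step 3 — cumulative fraction after k components = (λ_1 + ... + λ_k) / Σ λ:
  k = 1: 56/154 = 0.3636
  k = 2: (56 + 49)/154 = 105/154 = 0.6818
  k = 3: (56 + 49 + 49)/154 = 154/154 = 1

Summary (fraction, with percent):

explained: PC1 0.3636 (36.36%), PC2 0.3182 (31.82%), PC3 0.3182 (31.82%);  cumulative: 0.3636, 0.6818, 1


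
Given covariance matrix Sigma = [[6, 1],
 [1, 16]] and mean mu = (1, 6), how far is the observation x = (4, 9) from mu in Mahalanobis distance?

Step 1 — centre the observation: (x - mu) = (3, 3).

Step 2 — invert Sigma. det(Sigma) = 6·16 - (1)² = 95.
  Sigma^{-1} = (1/det) · [[d, -b], [-b, a]] = [[0.1684, -0.0105],
 [-0.0105, 0.0632]].

Step 3 — form the quadratic (x - mu)^T · Sigma^{-1} · (x - mu):
  Sigma^{-1} · (x - mu) = (0.4737, 0.1579).
  (x - mu)^T · [Sigma^{-1} · (x - mu)] = (3)·(0.4737) + (3)·(0.1579) = 1.8947.

Step 4 — take square root: d = √(1.8947) ≈ 1.3765.

d(x, mu) = √(1.8947) ≈ 1.3765


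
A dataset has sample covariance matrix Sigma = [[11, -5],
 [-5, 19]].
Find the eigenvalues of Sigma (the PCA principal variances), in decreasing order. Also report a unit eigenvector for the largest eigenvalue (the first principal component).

Step 1 — characteristic polynomial of 2×2 Sigma:
  det(Sigma - λI) = λ² - trace · λ + det = 0.
  trace = 11 + 19 = 30, det = 11·19 - (-5)² = 184.
Step 2 — discriminant:
  Δ = trace² - 4·det = 900 - 736 = 164.
Step 3 — eigenvalues:
  λ = (trace ± √Δ)/2 = (30 ± 12.8062)/2,
  λ_1 = 21.4031,  λ_2 = 8.5969.

Step 4 — unit eigenvector for λ_1: solve (Sigma - λ_1 I)v = 0. First row:
  (11 - 21.4031)·v_x + (-5)·v_y = 0, i.e. (-10.4031)·v_x + (-5)·v_y = 0,
  so v ∝ (b, λ_1 - a) = (-5, 10.4031); multiply by -1 so the first entry is positive: u = (5, -10.4031).
  ||u|| = √((5)² + (-10.4031)²) = √(133.225) ≈ 11.5423,
  v_1 = u/||u|| ≈ (0.4332, -0.9013) (||v_1|| = 1).

λ_1 = 21.4031,  λ_2 = 8.5969;  v_1 ≈ (0.4332, -0.9013)


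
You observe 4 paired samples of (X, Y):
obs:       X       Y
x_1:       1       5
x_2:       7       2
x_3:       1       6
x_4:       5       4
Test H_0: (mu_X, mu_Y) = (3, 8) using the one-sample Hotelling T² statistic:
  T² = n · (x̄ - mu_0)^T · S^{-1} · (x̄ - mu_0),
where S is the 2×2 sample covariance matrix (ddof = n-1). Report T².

Step 1 — sample mean vector:
  mean(X) = (1 + 7 + 1 + 5) / 4 = 14/4 = 3.5
  mean(Y) = (5 + 2 + 6 + 4) / 4 = 17/4 = 4.25
  x̄ = (3.5, 4.25),  deviation x̄ - mu_0 = (3.5, 4.25) - (3, 8) = (0.5, -3.75).

Step 2 — sample covariance matrix, S[i,j] = (1/(n-1)) · Σ_k (x_{k,i} - mean_i) · (x_{k,j} - mean_j), divisor n-1 = 3:
  S[X,X] = ((-2.5)·(-2.5) + (3.5)·(3.5) + (-2.5)·(-2.5) + (1.5)·(1.5)) / 3 = 27/3 = 9
  S[X,Y] = ((-2.5)·(0.75) + (3.5)·(-2.25) + (-2.5)·(1.75) + (1.5)·(-0.25)) / 3 = -14.5/3 = -4.8333
  S[Y,Y] = ((0.75)·(0.75) + (-2.25)·(-2.25) + (1.75)·(1.75) + (-0.25)·(-0.25)) / 3 = 8.75/3 = 2.9167
  S = [[9, -4.8333],
 [-4.8333, 2.9167]].

Step 3 — invert S. det(S) = 9·2.9167 - (-4.8333)² = 2.8889.
  S^{-1} = (1/det) · [[d, -b], [-b, a]] = [[1.0096, 1.6731],
 [1.6731, 3.1154]].

Step 4 — quadratic form (x̄ - mu_0)^T · S^{-1} · (x̄ - mu_0):
  S^{-1} · (x̄ - mu_0) = (-5.7692, -10.8462),
  (x̄ - mu_0)^T · [...] = (0.5)·(-5.7692) + (-3.75)·(-10.8462) = 37.7885.

Step 5 — scale by n: T² = 4 · 37.7885 = 151.1538.

T² ≈ 151.1538


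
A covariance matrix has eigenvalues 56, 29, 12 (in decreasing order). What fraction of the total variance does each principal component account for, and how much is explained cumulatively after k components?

Step 1 — total variance = trace(Sigma) = Σ λ_i = 56 + 29 + 12 = 97.

Step 2 — fraction explained by component i = λ_i / Σ λ:
  PC1: 56/97 = 0.5773
  PC2: 29/97 = 0.299
  PC3: 12/97 = 0.1237

Step 3 — cumulative fraction after k components = (λ_1 + ... + λ_k) / Σ λ:
  k = 1: 56/97 = 0.5773
  k = 2: (56 + 29)/97 = 85/97 = 0.8763
  k = 3: (56 + 29 + 12)/97 = 97/97 = 1

Summary (fraction, with percent):

explained: PC1 0.5773 (57.73%), PC2 0.299 (29.9%), PC3 0.1237 (12.37%);  cumulative: 0.5773, 0.8763, 1


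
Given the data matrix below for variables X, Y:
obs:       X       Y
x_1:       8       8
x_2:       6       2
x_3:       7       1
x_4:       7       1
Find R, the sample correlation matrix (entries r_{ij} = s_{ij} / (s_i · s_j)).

Step 1 — column means:
  mean(X) = (8 + 6 + 7 + 7) / 4 = 28/4 = 7
  mean(Y) = (8 + 2 + 1 + 1) / 4 = 12/4 = 3

Step 2 — sample variances and covariances s[i,j] = (1/(n-1)) · Σ_k (x_{k,i} - mean_i) · (x_{k,j} - mean_j), with n-1 = 3:
  s[X,X] = ((1)·(1) + (-1)·(-1) + (0)·(0) + (0)·(0)) / 3 = 2/3 = 0.6667
  s[X,Y] = ((1)·(5) + (-1)·(-1) + (0)·(-2) + (0)·(-2)) / 3 = 6/3 = 2
  s[Y,Y] = ((5)·(5) + (-1)·(-1) + (-2)·(-2) + (-2)·(-2)) / 3 = 34/3 = 11.3333
  Sample standard deviations s_i = √(s[i,i]):
  s(X) = √(0.6667) = 0.8165
  s(Y) = √(11.3333) = 3.3665

Step 3 — r_{ij} = s_{ij} / (s_i · s_j):
  r[X,X] = 1 (diagonal).
  r[X,Y] = 2 / (0.8165 · 3.3665) = 2 / 2.7487 = 0.7276
  r[Y,Y] = 1 (diagonal).

R is symmetric with unit diagonal. Assembling:

R = [[1, 0.7276],
 [0.7276, 1]]


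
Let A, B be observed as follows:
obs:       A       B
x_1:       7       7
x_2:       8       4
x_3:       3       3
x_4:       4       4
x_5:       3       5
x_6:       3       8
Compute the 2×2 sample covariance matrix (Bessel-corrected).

Step 1 — column means:
  mean(A) = (7 + 8 + 3 + 4 + 3 + 3) / 6 = 28/6 = 4.6667
  mean(B) = (7 + 4 + 3 + 4 + 5 + 8) / 6 = 31/6 = 5.1667

Step 2 — sample covariance S[i,j] = (1/(n-1)) · Σ_k (x_{k,i} - mean_i) · (x_{k,j} - mean_j), with n-1 = 5.
  S[A,A] = ((2.3333)·(2.3333) + (3.3333)·(3.3333) + (-1.6667)·(-1.6667) + (-0.6667)·(-0.6667) + (-1.6667)·(-1.6667) + (-1.6667)·(-1.6667)) / 5 = 25.3333/5 = 5.0667
  S[A,B] = ((2.3333)·(1.8333) + (3.3333)·(-1.1667) + (-1.6667)·(-2.1667) + (-0.6667)·(-1.1667) + (-1.6667)·(-0.1667) + (-1.6667)·(2.8333)) / 5 = 0.3333/5 = 0.0667
  S[B,B] = ((1.8333)·(1.8333) + (-1.1667)·(-1.1667) + (-2.1667)·(-2.1667) + (-1.1667)·(-1.1667) + (-0.1667)·(-0.1667) + (2.8333)·(2.8333)) / 5 = 18.8333/5 = 3.7667

S is symmetric (S[j,i] = S[i,j]). Assembling:

S = [[5.0667, 0.0667],
 [0.0667, 3.7667]]


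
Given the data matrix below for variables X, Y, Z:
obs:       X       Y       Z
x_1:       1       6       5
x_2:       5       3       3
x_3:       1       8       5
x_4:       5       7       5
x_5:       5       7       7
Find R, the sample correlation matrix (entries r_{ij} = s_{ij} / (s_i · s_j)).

Step 1 — column means:
  mean(X) = (1 + 5 + 1 + 5 + 5) / 5 = 17/5 = 3.4
  mean(Y) = (6 + 3 + 8 + 7 + 7) / 5 = 31/5 = 6.2
  mean(Z) = (5 + 3 + 5 + 5 + 7) / 5 = 25/5 = 5

Step 2 — sample variances and covariances s[i,j] = (1/(n-1)) · Σ_k (x_{k,i} - mean_i) · (x_{k,j} - mean_j), with n-1 = 4:
  s[X,X] = ((-2.4)·(-2.4) + (1.6)·(1.6) + (-2.4)·(-2.4) + (1.6)·(1.6) + (1.6)·(1.6)) / 4 = 19.2/4 = 4.8
  s[X,Y] = ((-2.4)·(-0.2) + (1.6)·(-3.2) + (-2.4)·(1.8) + (1.6)·(0.8) + (1.6)·(0.8)) / 4 = -6.4/4 = -1.6
  s[X,Z] = ((-2.4)·(0) + (1.6)·(-2) + (-2.4)·(0) + (1.6)·(0) + (1.6)·(2)) / 4 = 0/4 = 0
  s[Y,Y] = ((-0.2)·(-0.2) + (-3.2)·(-3.2) + (1.8)·(1.8) + (0.8)·(0.8) + (0.8)·(0.8)) / 4 = 14.8/4 = 3.7
  s[Y,Z] = ((-0.2)·(0) + (-3.2)·(-2) + (1.8)·(0) + (0.8)·(0) + (0.8)·(2)) / 4 = 8/4 = 2
  s[Z,Z] = ((0)·(0) + (-2)·(-2) + (0)·(0) + (0)·(0) + (2)·(2)) / 4 = 8/4 = 2
  Sample standard deviations s_i = √(s[i,i]):
  s(X) = √(4.8) = 2.1909
  s(Y) = √(3.7) = 1.9235
  s(Z) = √(2) = 1.4142

Step 3 — r_{ij} = s_{ij} / (s_i · s_j):
  r[X,X] = 1 (diagonal).
  r[X,Y] = -1.6 / (2.1909 · 1.9235) = -1.6 / 4.2143 = -0.3797
  r[X,Z] = 0 / (2.1909 · 1.4142) = 0 / 3.0984 = 0
  r[Y,Y] = 1 (diagonal).
  r[Y,Z] = 2 / (1.9235 · 1.4142) = 2 / 2.7203 = 0.7352
  r[Z,Z] = 1 (diagonal).

R is symmetric with unit diagonal. Assembling:

R = [[1, -0.3797, 0],
 [-0.3797, 1, 0.7352],
 [0, 0.7352, 1]]


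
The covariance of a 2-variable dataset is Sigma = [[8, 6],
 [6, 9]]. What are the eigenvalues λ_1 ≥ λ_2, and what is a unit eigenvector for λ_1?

Step 1 — characteristic polynomial of 2×2 Sigma:
  det(Sigma - λI) = λ² - trace · λ + det = 0.
  trace = 8 + 9 = 17, det = 8·9 - (6)² = 36.
Step 2 — discriminant:
  Δ = trace² - 4·det = 289 - 144 = 145.
Step 3 — eigenvalues:
  λ = (trace ± √Δ)/2 = (17 ± 12.0416)/2,
  λ_1 = 14.5208,  λ_2 = 2.4792.

Step 4 — unit eigenvector for λ_1: solve (Sigma - λ_1 I)v = 0. First row:
  (8 - 14.5208)·v_x + (6)·v_y = 0, i.e. (-6.5208)·v_x + (6)·v_y = 0,
  so v ∝ (b, λ_1 - a) = (6, 6.5208) = u.
  ||u|| = √((6)² + (6.5208)²) = √(78.5208) ≈ 8.8612,
  v_1 = u/||u|| ≈ (0.6771, 0.7359) (||v_1|| = 1).

λ_1 = 14.5208,  λ_2 = 2.4792;  v_1 ≈ (0.6771, 0.7359)


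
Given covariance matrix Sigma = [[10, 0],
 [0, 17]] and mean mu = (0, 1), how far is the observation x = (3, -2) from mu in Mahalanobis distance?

Step 1 — centre the observation: (x - mu) = (3, -3).

Step 2 — invert Sigma. det(Sigma) = 10·17 - (0)² = 170.
  Sigma^{-1} = (1/det) · [[d, -b], [-b, a]] = [[0.1, 0],
 [0, 0.0588]].

Step 3 — form the quadratic (x - mu)^T · Sigma^{-1} · (x - mu):
  Sigma^{-1} · (x - mu) = (0.3, -0.1765).
  (x - mu)^T · [Sigma^{-1} · (x - mu)] = (3)·(0.3) + (-3)·(-0.1765) = 1.4294.

Step 4 — take square root: d = √(1.4294) ≈ 1.1956.

d(x, mu) = √(1.4294) ≈ 1.1956


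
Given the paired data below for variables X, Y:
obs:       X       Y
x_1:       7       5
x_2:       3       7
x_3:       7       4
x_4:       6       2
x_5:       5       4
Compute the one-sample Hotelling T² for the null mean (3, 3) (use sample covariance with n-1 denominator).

Step 1 — sample mean vector:
  mean(X) = (7 + 3 + 7 + 6 + 5) / 5 = 28/5 = 5.6
  mean(Y) = (5 + 7 + 4 + 2 + 4) / 5 = 22/5 = 4.4
  x̄ = (5.6, 4.4),  deviation x̄ - mu_0 = (5.6, 4.4) - (3, 3) = (2.6, 1.4).

Step 2 — sample covariance matrix, S[i,j] = (1/(n-1)) · Σ_k (x_{k,i} - mean_i) · (x_{k,j} - mean_j), divisor n-1 = 4:
  S[X,X] = ((1.4)·(1.4) + (-2.6)·(-2.6) + (1.4)·(1.4) + (0.4)·(0.4) + (-0.6)·(-0.6)) / 4 = 11.2/4 = 2.8
  S[X,Y] = ((1.4)·(0.6) + (-2.6)·(2.6) + (1.4)·(-0.4) + (0.4)·(-2.4) + (-0.6)·(-0.4)) / 4 = -7.2/4 = -1.8
  S[Y,Y] = ((0.6)·(0.6) + (2.6)·(2.6) + (-0.4)·(-0.4) + (-2.4)·(-2.4) + (-0.4)·(-0.4)) / 4 = 13.2/4 = 3.3
  S = [[2.8, -1.8],
 [-1.8, 3.3]].

Step 3 — invert S. det(S) = 2.8·3.3 - (-1.8)² = 6.
  S^{-1} = (1/det) · [[d, -b], [-b, a]] = [[0.55, 0.3],
 [0.3, 0.4667]].

Step 4 — quadratic form (x̄ - mu_0)^T · S^{-1} · (x̄ - mu_0):
  S^{-1} · (x̄ - mu_0) = (1.85, 1.4333),
  (x̄ - mu_0)^T · [...] = (2.6)·(1.85) + (1.4)·(1.4333) = 6.8167.

Step 5 — scale by n: T² = 5 · 6.8167 = 34.0833.

T² ≈ 34.0833


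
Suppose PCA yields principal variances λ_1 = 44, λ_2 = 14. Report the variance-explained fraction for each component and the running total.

Step 1 — total variance = trace(Sigma) = Σ λ_i = 44 + 14 = 58.

Step 2 — fraction explained by component i = λ_i / Σ λ:
  PC1: 44/58 = 0.7586
  PC2: 14/58 = 0.2414

Step 3 — cumulative fraction after k components = (λ_1 + ... + λ_k) / Σ λ:
  k = 1: 44/58 = 0.7586
  k = 2: (44 + 14)/58 = 58/58 = 1

Summary (fraction, with percent):

explained: PC1 0.7586 (75.86%), PC2 0.2414 (24.14%);  cumulative: 0.7586, 1


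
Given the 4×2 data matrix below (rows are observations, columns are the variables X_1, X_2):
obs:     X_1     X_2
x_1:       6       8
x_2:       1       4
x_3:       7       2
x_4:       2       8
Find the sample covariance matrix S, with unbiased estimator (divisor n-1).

Step 1 — column means:
  mean(X_1) = (6 + 1 + 7 + 2) / 4 = 16/4 = 4
  mean(X_2) = (8 + 4 + 2 + 8) / 4 = 22/4 = 5.5

Step 2 — sample covariance S[i,j] = (1/(n-1)) · Σ_k (x_{k,i} - mean_i) · (x_{k,j} - mean_j), with n-1 = 3.
  S[X_1,X_1] = ((2)·(2) + (-3)·(-3) + (3)·(3) + (-2)·(-2)) / 3 = 26/3 = 8.6667
  S[X_1,X_2] = ((2)·(2.5) + (-3)·(-1.5) + (3)·(-3.5) + (-2)·(2.5)) / 3 = -6/3 = -2
  S[X_2,X_2] = ((2.5)·(2.5) + (-1.5)·(-1.5) + (-3.5)·(-3.5) + (2.5)·(2.5)) / 3 = 27/3 = 9

S is symmetric (S[j,i] = S[i,j]). Assembling:

S = [[8.6667, -2],
 [-2, 9]]


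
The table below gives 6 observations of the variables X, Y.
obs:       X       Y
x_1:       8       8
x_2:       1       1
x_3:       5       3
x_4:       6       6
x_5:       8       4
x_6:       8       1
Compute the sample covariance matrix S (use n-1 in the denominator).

Step 1 — column means:
  mean(X) = (8 + 1 + 5 + 6 + 8 + 8) / 6 = 36/6 = 6
  mean(Y) = (8 + 1 + 3 + 6 + 4 + 1) / 6 = 23/6 = 3.8333

Step 2 — sample covariance S[i,j] = (1/(n-1)) · Σ_k (x_{k,i} - mean_i) · (x_{k,j} - mean_j), with n-1 = 5.
  S[X,X] = ((2)·(2) + (-5)·(-5) + (-1)·(-1) + (0)·(0) + (2)·(2) + (2)·(2)) / 5 = 38/5 = 7.6
  S[X,Y] = ((2)·(4.1667) + (-5)·(-2.8333) + (-1)·(-0.8333) + (0)·(2.1667) + (2)·(0.1667) + (2)·(-2.8333)) / 5 = 18/5 = 3.6
  S[Y,Y] = ((4.1667)·(4.1667) + (-2.8333)·(-2.8333) + (-0.8333)·(-0.8333) + (2.1667)·(2.1667) + (0.1667)·(0.1667) + (-2.8333)·(-2.8333)) / 5 = 38.8333/5 = 7.7667

S is symmetric (S[j,i] = S[i,j]). Assembling:

S = [[7.6, 3.6],
 [3.6, 7.7667]]


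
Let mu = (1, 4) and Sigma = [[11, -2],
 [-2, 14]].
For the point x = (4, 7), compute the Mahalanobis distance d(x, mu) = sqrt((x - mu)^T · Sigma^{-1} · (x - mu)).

Step 1 — centre the observation: (x - mu) = (3, 3).

Step 2 — invert Sigma. det(Sigma) = 11·14 - (-2)² = 150.
  Sigma^{-1} = (1/det) · [[d, -b], [-b, a]] = [[0.0933, 0.0133],
 [0.0133, 0.0733]].

Step 3 — form the quadratic (x - mu)^T · Sigma^{-1} · (x - mu):
  Sigma^{-1} · (x - mu) = (0.32, 0.26).
  (x - mu)^T · [Sigma^{-1} · (x - mu)] = (3)·(0.32) + (3)·(0.26) = 1.74.

Step 4 — take square root: d = √(1.74) ≈ 1.3191.

d(x, mu) = √(1.74) ≈ 1.3191


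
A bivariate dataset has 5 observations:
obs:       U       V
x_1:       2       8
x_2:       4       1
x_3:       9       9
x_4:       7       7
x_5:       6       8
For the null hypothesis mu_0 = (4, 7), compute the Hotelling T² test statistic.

Step 1 — sample mean vector:
  mean(U) = (2 + 4 + 9 + 7 + 6) / 5 = 28/5 = 5.6
  mean(V) = (8 + 1 + 9 + 7 + 8) / 5 = 33/5 = 6.6
  x̄ = (5.6, 6.6),  deviation x̄ - mu_0 = (5.6, 6.6) - (4, 7) = (1.6, -0.4).

Step 2 — sample covariance matrix, S[i,j] = (1/(n-1)) · Σ_k (x_{k,i} - mean_i) · (x_{k,j} - mean_j), divisor n-1 = 4:
  S[U,U] = ((-3.6)·(-3.6) + (-1.6)·(-1.6) + (3.4)·(3.4) + (1.4)·(1.4) + (0.4)·(0.4)) / 4 = 29.2/4 = 7.3
  S[U,V] = ((-3.6)·(1.4) + (-1.6)·(-5.6) + (3.4)·(2.4) + (1.4)·(0.4) + (0.4)·(1.4)) / 4 = 13.2/4 = 3.3
  S[V,V] = ((1.4)·(1.4) + (-5.6)·(-5.6) + (2.4)·(2.4) + (0.4)·(0.4) + (1.4)·(1.4)) / 4 = 41.2/4 = 10.3
  S = [[7.3, 3.3],
 [3.3, 10.3]].

Step 3 — invert S. det(S) = 7.3·10.3 - (3.3)² = 64.3.
  S^{-1} = (1/det) · [[d, -b], [-b, a]] = [[0.1602, -0.0513],
 [-0.0513, 0.1135]].

Step 4 — quadratic form (x̄ - mu_0)^T · S^{-1} · (x̄ - mu_0):
  S^{-1} · (x̄ - mu_0) = (0.2768, -0.1275),
  (x̄ - mu_0)^T · [...] = (1.6)·(0.2768) + (-0.4)·(-0.1275) = 0.4939.

Step 5 — scale by n: T² = 5 · 0.4939 = 2.4697.

T² ≈ 2.4697


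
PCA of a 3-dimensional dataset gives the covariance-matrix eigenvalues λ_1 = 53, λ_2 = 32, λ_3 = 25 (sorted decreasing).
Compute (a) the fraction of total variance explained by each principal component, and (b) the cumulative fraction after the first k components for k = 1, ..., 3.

Step 1 — total variance = trace(Sigma) = Σ λ_i = 53 + 32 + 25 = 110.

Step 2 — fraction explained by component i = λ_i / Σ λ:
  PC1: 53/110 = 0.4818
  PC2: 32/110 = 0.2909
  PC3: 25/110 = 0.2273

Step 3 — cumulative fraction after k components = (λ_1 + ... + λ_k) / Σ λ:
  k = 1: 53/110 = 0.4818
  k = 2: (53 + 32)/110 = 85/110 = 0.7727
  k = 3: (53 + 32 + 25)/110 = 110/110 = 1

Summary (fraction, with percent):

explained: PC1 0.4818 (48.18%), PC2 0.2909 (29.09%), PC3 0.2273 (22.73%);  cumulative: 0.4818, 0.7727, 1


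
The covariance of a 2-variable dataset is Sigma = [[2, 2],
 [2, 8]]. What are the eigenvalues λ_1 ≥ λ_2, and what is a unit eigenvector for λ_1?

Step 1 — characteristic polynomial of 2×2 Sigma:
  det(Sigma - λI) = λ² - trace · λ + det = 0.
  trace = 2 + 8 = 10, det = 2·8 - (2)² = 12.
Step 2 — discriminant:
  Δ = trace² - 4·det = 100 - 48 = 52.
Step 3 — eigenvalues:
  λ = (trace ± √Δ)/2 = (10 ± 7.2111)/2,
  λ_1 = 8.6056,  λ_2 = 1.3944.

Step 4 — unit eigenvector for λ_1: solve (Sigma - λ_1 I)v = 0. First row:
  (2 - 8.6056)·v_x + (2)·v_y = 0, i.e. (-6.6056)·v_x + (2)·v_y = 0,
  so v ∝ (b, λ_1 - a) = (2, 6.6056) = u.
  ||u|| = √((2)² + (6.6056)²) = √(47.6333) ≈ 6.9017,
  v_1 = u/||u|| ≈ (0.2898, 0.9571) (||v_1|| = 1).

λ_1 = 8.6056,  λ_2 = 1.3944;  v_1 ≈ (0.2898, 0.9571)


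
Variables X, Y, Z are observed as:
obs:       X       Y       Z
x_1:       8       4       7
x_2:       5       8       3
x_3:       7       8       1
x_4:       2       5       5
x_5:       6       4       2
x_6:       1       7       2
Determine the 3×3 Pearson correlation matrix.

Step 1 — column means:
  mean(X) = (8 + 5 + 7 + 2 + 6 + 1) / 6 = 29/6 = 4.8333
  mean(Y) = (4 + 8 + 8 + 5 + 4 + 7) / 6 = 36/6 = 6
  mean(Z) = (7 + 3 + 1 + 5 + 2 + 2) / 6 = 20/6 = 3.3333

Step 2 — sample variances and covariances s[i,j] = (1/(n-1)) · Σ_k (x_{k,i} - mean_i) · (x_{k,j} - mean_j), with n-1 = 5:
  s[X,X] = ((3.1667)·(3.1667) + (0.1667)·(0.1667) + (2.1667)·(2.1667) + (-2.8333)·(-2.8333) + (1.1667)·(1.1667) + (-3.8333)·(-3.8333)) / 5 = 38.8333/5 = 7.7667
  s[X,Y] = ((3.1667)·(-2) + (0.1667)·(2) + (2.1667)·(2) + (-2.8333)·(-1) + (1.1667)·(-2) + (-3.8333)·(1)) / 5 = -5/5 = -1
  s[X,Z] = ((3.1667)·(3.6667) + (0.1667)·(-0.3333) + (2.1667)·(-2.3333) + (-2.8333)·(1.6667) + (1.1667)·(-1.3333) + (-3.8333)·(-1.3333)) / 5 = 5.3333/5 = 1.0667
  s[Y,Y] = ((-2)·(-2) + (2)·(2) + (2)·(2) + (-1)·(-1) + (-2)·(-2) + (1)·(1)) / 5 = 18/5 = 3.6
  s[Y,Z] = ((-2)·(3.6667) + (2)·(-0.3333) + (2)·(-2.3333) + (-1)·(1.6667) + (-2)·(-1.3333) + (1)·(-1.3333)) / 5 = -13/5 = -2.6
  s[Z,Z] = ((3.6667)·(3.6667) + (-0.3333)·(-0.3333) + (-2.3333)·(-2.3333) + (1.6667)·(1.6667) + (-1.3333)·(-1.3333) + (-1.3333)·(-1.3333)) / 5 = 25.3333/5 = 5.0667
  Sample standard deviations s_i = √(s[i,i]):
  s(X) = √(7.7667) = 2.7869
  s(Y) = √(3.6) = 1.8974
  s(Z) = √(5.0667) = 2.2509

Step 3 — r_{ij} = s_{ij} / (s_i · s_j):
  r[X,X] = 1 (diagonal).
  r[X,Y] = -1 / (2.7869 · 1.8974) = -1 / 5.2877 = -0.1891
  r[X,Z] = 1.0667 / (2.7869 · 2.2509) = 1.0667 / 6.273 = 0.17
  r[Y,Y] = 1 (diagonal).
  r[Y,Z] = -2.6 / (1.8974 · 2.2509) = -2.6 / 4.2708 = -0.6088
  r[Z,Z] = 1 (diagonal).

R is symmetric with unit diagonal. Assembling:

R = [[1, -0.1891, 0.17],
 [-0.1891, 1, -0.6088],
 [0.17, -0.6088, 1]]


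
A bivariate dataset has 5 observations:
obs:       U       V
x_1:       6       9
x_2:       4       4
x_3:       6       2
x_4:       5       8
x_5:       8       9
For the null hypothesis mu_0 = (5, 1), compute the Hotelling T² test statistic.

Step 1 — sample mean vector:
  mean(U) = (6 + 4 + 6 + 5 + 8) / 5 = 29/5 = 5.8
  mean(V) = (9 + 4 + 2 + 8 + 9) / 5 = 32/5 = 6.4
  x̄ = (5.8, 6.4),  deviation x̄ - mu_0 = (5.8, 6.4) - (5, 1) = (0.8, 5.4).

Step 2 — sample covariance matrix, S[i,j] = (1/(n-1)) · Σ_k (x_{k,i} - mean_i) · (x_{k,j} - mean_j), divisor n-1 = 4:
  S[U,U] = ((0.2)·(0.2) + (-1.8)·(-1.8) + (0.2)·(0.2) + (-0.8)·(-0.8) + (2.2)·(2.2)) / 4 = 8.8/4 = 2.2
  S[U,V] = ((0.2)·(2.6) + (-1.8)·(-2.4) + (0.2)·(-4.4) + (-0.8)·(1.6) + (2.2)·(2.6)) / 4 = 8.4/4 = 2.1
  S[V,V] = ((2.6)·(2.6) + (-2.4)·(-2.4) + (-4.4)·(-4.4) + (1.6)·(1.6) + (2.6)·(2.6)) / 4 = 41.2/4 = 10.3
  S = [[2.2, 2.1],
 [2.1, 10.3]].

Step 3 — invert S. det(S) = 2.2·10.3 - (2.1)² = 18.25.
  S^{-1} = (1/det) · [[d, -b], [-b, a]] = [[0.5644, -0.1151],
 [-0.1151, 0.1205]].

Step 4 — quadratic form (x̄ - mu_0)^T · S^{-1} · (x̄ - mu_0):
  S^{-1} · (x̄ - mu_0) = (-0.1699, 0.5589),
  (x̄ - mu_0)^T · [...] = (0.8)·(-0.1699) + (5.4)·(0.5589) = 2.8822.

Step 5 — scale by n: T² = 5 · 2.8822 = 14.411.

T² ≈ 14.411


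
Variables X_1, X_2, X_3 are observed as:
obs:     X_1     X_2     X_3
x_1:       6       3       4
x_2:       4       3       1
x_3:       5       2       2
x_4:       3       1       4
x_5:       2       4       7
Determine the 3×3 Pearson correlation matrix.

Step 1 — column means:
  mean(X_1) = (6 + 4 + 5 + 3 + 2) / 5 = 20/5 = 4
  mean(X_2) = (3 + 3 + 2 + 1 + 4) / 5 = 13/5 = 2.6
  mean(X_3) = (4 + 1 + 2 + 4 + 7) / 5 = 18/5 = 3.6

Step 2 — sample variances and covariances s[i,j] = (1/(n-1)) · Σ_k (x_{k,i} - mean_i) · (x_{k,j} - mean_j), with n-1 = 4:
  s[X_1,X_1] = ((2)·(2) + (0)·(0) + (1)·(1) + (-1)·(-1) + (-2)·(-2)) / 4 = 10/4 = 2.5
  s[X_1,X_2] = ((2)·(0.4) + (0)·(0.4) + (1)·(-0.6) + (-1)·(-1.6) + (-2)·(1.4)) / 4 = -1/4 = -0.25
  s[X_1,X_3] = ((2)·(0.4) + (0)·(-2.6) + (1)·(-1.6) + (-1)·(0.4) + (-2)·(3.4)) / 4 = -8/4 = -2
  s[X_2,X_2] = ((0.4)·(0.4) + (0.4)·(0.4) + (-0.6)·(-0.6) + (-1.6)·(-1.6) + (1.4)·(1.4)) / 4 = 5.2/4 = 1.3
  s[X_2,X_3] = ((0.4)·(0.4) + (0.4)·(-2.6) + (-0.6)·(-1.6) + (-1.6)·(0.4) + (1.4)·(3.4)) / 4 = 4.2/4 = 1.05
  s[X_3,X_3] = ((0.4)·(0.4) + (-2.6)·(-2.6) + (-1.6)·(-1.6) + (0.4)·(0.4) + (3.4)·(3.4)) / 4 = 21.2/4 = 5.3
  Sample standard deviations s_i = √(s[i,i]):
  s(X_1) = √(2.5) = 1.5811
  s(X_2) = √(1.3) = 1.1402
  s(X_3) = √(5.3) = 2.3022

Step 3 — r_{ij} = s_{ij} / (s_i · s_j):
  r[X_1,X_1] = 1 (diagonal).
  r[X_1,X_2] = -0.25 / (1.5811 · 1.1402) = -0.25 / 1.8028 = -0.1387
  r[X_1,X_3] = -2 / (1.5811 · 2.3022) = -2 / 3.6401 = -0.5494
  r[X_2,X_2] = 1 (diagonal).
  r[X_2,X_3] = 1.05 / (1.1402 · 2.3022) = 1.05 / 2.6249 = 0.4
  r[X_3,X_3] = 1 (diagonal).

R is symmetric with unit diagonal. Assembling:

R = [[1, -0.1387, -0.5494],
 [-0.1387, 1, 0.4],
 [-0.5494, 0.4, 1]]


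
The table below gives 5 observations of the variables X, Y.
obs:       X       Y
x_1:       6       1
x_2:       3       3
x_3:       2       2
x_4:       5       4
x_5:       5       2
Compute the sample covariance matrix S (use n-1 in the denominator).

Step 1 — column means:
  mean(X) = (6 + 3 + 2 + 5 + 5) / 5 = 21/5 = 4.2
  mean(Y) = (1 + 3 + 2 + 4 + 2) / 5 = 12/5 = 2.4

Step 2 — sample covariance S[i,j] = (1/(n-1)) · Σ_k (x_{k,i} - mean_i) · (x_{k,j} - mean_j), with n-1 = 4.
  S[X,X] = ((1.8)·(1.8) + (-1.2)·(-1.2) + (-2.2)·(-2.2) + (0.8)·(0.8) + (0.8)·(0.8)) / 4 = 10.8/4 = 2.7
  S[X,Y] = ((1.8)·(-1.4) + (-1.2)·(0.6) + (-2.2)·(-0.4) + (0.8)·(1.6) + (0.8)·(-0.4)) / 4 = -1.4/4 = -0.35
  S[Y,Y] = ((-1.4)·(-1.4) + (0.6)·(0.6) + (-0.4)·(-0.4) + (1.6)·(1.6) + (-0.4)·(-0.4)) / 4 = 5.2/4 = 1.3

S is symmetric (S[j,i] = S[i,j]). Assembling:

S = [[2.7, -0.35],
 [-0.35, 1.3]]


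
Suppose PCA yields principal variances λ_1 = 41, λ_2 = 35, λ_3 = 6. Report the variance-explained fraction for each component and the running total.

Step 1 — total variance = trace(Sigma) = Σ λ_i = 41 + 35 + 6 = 82.

Step 2 — fraction explained by component i = λ_i / Σ λ:
  PC1: 41/82 = 0.5
  PC2: 35/82 = 0.4268
  PC3: 6/82 = 0.0732

Step 3 — cumulative fraction after k components = (λ_1 + ... + λ_k) / Σ λ:
  k = 1: 41/82 = 0.5
  k = 2: (41 + 35)/82 = 76/82 = 0.9268
  k = 3: (41 + 35 + 6)/82 = 82/82 = 1

Summary (fraction, with percent):

explained: PC1 0.5 (50%), PC2 0.4268 (42.68%), PC3 0.0732 (7.32%);  cumulative: 0.5, 0.9268, 1


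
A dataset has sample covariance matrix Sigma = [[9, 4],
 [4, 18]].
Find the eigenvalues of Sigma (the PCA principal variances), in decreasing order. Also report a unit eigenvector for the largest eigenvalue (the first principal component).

Step 1 — characteristic polynomial of 2×2 Sigma:
  det(Sigma - λI) = λ² - trace · λ + det = 0.
  trace = 9 + 18 = 27, det = 9·18 - (4)² = 146.
Step 2 — discriminant:
  Δ = trace² - 4·det = 729 - 584 = 145.
Step 3 — eigenvalues:
  λ = (trace ± √Δ)/2 = (27 ± 12.0416)/2,
  λ_1 = 19.5208,  λ_2 = 7.4792.

Step 4 — unit eigenvector for λ_1: solve (Sigma - λ_1 I)v = 0. First row:
  (9 - 19.5208)·v_x + (4)·v_y = 0, i.e. (-10.5208)·v_x + (4)·v_y = 0,
  so v ∝ (b, λ_1 - a) = (4, 10.5208) = u.
  ||u|| = √((4)² + (10.5208)²) = √(126.6872) ≈ 11.2555,
  v_1 = u/||u|| ≈ (0.3554, 0.9347) (||v_1|| = 1).

λ_1 = 19.5208,  λ_2 = 7.4792;  v_1 ≈ (0.3554, 0.9347)
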